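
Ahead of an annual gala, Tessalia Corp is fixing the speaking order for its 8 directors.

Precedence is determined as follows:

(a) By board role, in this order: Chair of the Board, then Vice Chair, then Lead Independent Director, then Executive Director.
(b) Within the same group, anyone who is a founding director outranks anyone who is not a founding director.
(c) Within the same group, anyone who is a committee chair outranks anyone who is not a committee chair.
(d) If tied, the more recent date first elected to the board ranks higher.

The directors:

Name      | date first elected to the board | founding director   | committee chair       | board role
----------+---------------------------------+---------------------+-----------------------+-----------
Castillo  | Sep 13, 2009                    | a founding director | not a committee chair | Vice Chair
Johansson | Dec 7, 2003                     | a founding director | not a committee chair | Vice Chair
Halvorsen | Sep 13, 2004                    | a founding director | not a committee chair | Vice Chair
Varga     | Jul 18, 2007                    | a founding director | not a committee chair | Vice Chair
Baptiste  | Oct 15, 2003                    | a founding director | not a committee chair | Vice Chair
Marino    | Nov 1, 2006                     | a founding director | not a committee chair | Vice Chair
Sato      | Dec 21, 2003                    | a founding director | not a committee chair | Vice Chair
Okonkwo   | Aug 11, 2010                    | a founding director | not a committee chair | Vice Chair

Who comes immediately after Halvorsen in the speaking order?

By board role: Okonkwo, Castillo, Varga, Marino, Halvorsen, Sato, Johansson and Baptiste (Vice Chair).
Okonkwo, Castillo, Varga, Marino, Halvorsen, Sato, Johansson and Baptiste are each a founding director, so the next rule applies.
Okonkwo, Castillo, Varga, Marino, Halvorsen, Sato, Johansson and Baptiste are each not a committee chair, so the next rule applies.
Among Okonkwo, Castillo, Varga, Marino, Halvorsen, Sato, Johansson and Baptiste, by date first elected to the board (later first): Okonkwo (Aug 11, 2010) before Castillo (Sep 13, 2009) before Varga (Jul 18, 2007) before Marino (Nov 1, 2006) before Halvorsen (Sep 13, 2004) before Sato (Dec 21, 2003) before Johansson (Dec 7, 2003) before Baptiste (Oct 15, 2003).
Order: Okonkwo, Castillo, Varga, Marino, Halvorsen, Sato, Johansson, Baptiste.

Sato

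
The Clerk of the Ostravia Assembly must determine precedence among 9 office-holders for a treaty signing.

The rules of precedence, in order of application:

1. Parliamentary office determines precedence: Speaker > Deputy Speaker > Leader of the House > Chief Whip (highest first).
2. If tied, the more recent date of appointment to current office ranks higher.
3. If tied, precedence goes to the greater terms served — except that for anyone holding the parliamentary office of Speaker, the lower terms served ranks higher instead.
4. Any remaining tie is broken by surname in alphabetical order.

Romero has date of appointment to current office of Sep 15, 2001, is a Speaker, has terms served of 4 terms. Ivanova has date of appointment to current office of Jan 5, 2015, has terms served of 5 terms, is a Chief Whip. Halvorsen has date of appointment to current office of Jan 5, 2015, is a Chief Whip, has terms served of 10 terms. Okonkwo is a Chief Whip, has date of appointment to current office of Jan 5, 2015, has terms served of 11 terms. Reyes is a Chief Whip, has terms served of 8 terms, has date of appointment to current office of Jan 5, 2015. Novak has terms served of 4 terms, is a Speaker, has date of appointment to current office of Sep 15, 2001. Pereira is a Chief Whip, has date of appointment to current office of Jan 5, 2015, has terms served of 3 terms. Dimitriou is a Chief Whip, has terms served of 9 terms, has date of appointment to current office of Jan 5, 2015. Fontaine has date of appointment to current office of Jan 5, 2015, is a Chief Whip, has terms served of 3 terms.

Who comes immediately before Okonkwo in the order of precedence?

By parliamentary office: Novak and Romero (Speaker); then Okonkwo, Halvorsen, Dimitriou, Reyes, Ivanova, Fontaine and Pereira (Chief Whip).
Novak and Romero both have date of appointment to current office Sep 15, 2001, so the next rule applies.
Novak and Romero both have terms served 4 terms, so the next rule applies.
Among Novak and Romero, alphabetically by surname: Novak before Romero.
Okonkwo, Halvorsen, Dimitriou, Reyes, Ivanova, Fontaine and Pereira all have date of appointment to current office Jan 5, 2015, so the next rule applies.
Among Okonkwo, Halvorsen, Dimitriou, Reyes, Ivanova, Fontaine and Pereira, by terms served (higher first): Okonkwo (11 terms) before Halvorsen (10 terms) before Dimitriou (9 terms) before Reyes (8 terms) before Ivanova (5 terms) before Fontaine and Pereira (3 terms).
Among Fontaine and Pereira, alphabetically by surname: Fontaine before Pereira.
Order: Novak, Romero, Okonkwo, Halvorsen, Dimitriou, Reyes, Ivanova, Fontaine, Pereira.

Romero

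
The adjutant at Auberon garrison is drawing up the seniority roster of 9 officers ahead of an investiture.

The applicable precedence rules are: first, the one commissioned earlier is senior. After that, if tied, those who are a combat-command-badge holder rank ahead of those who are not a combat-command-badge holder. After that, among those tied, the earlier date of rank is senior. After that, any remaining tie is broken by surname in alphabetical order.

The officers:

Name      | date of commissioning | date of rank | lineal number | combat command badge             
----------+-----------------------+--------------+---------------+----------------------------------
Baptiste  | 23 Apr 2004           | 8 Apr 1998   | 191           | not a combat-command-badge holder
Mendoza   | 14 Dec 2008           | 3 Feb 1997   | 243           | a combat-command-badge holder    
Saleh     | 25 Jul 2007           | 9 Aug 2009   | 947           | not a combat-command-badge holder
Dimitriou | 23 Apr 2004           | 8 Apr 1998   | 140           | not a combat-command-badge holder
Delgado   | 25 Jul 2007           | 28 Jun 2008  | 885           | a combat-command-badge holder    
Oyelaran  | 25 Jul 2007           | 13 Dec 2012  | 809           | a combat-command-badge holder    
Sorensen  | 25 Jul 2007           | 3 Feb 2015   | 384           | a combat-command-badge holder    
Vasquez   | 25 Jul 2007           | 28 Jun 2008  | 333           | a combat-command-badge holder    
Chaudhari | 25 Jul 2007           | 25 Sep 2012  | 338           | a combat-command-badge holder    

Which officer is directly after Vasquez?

By date of commissioning (earlier first): Baptiste and Dimitriou (both 23 Apr 2004); then Delgado, Vasquez, Chaudhari, Oyelaran, Sorensen and Saleh (each 25 Jul 2007); then Mendoza (14 Dec 2008).
Baptiste and Dimitriou are each not a combat-command-badge holder, so the next rule applies.
Baptiste and Dimitriou both have date of rank 8 Apr 1998, so the next rule applies.
Among Baptiste and Dimitriou, alphabetically by surname: Baptiste before Dimitriou.
Among Delgado, Vasquez, Chaudhari, Oyelaran, Sorensen and Saleh, a combat-command-badge holder before not a combat-command-badge holder: Delgado, Vasquez, Chaudhari, Oyelaran and Sorensen (a combat-command-badge holder) before Saleh (not a combat-command-badge holder).
Among Delgado, Vasquez, Chaudhari, Oyelaran and Sorensen, by date of rank (earlier first): Delgado and Vasquez (28 Jun 2008) before Chaudhari (25 Sep 2012) before Oyelaran (13 Dec 2012) before Sorensen (3 Feb 2015).
Among Delgado and Vasquez, alphabetically by surname: Delgado before Vasquez.
Order: Baptiste, Dimitriou, Delgado, Vasquez, Chaudhari, Oyelaran, Sorensen, Saleh, Mendoza.

Chaudhari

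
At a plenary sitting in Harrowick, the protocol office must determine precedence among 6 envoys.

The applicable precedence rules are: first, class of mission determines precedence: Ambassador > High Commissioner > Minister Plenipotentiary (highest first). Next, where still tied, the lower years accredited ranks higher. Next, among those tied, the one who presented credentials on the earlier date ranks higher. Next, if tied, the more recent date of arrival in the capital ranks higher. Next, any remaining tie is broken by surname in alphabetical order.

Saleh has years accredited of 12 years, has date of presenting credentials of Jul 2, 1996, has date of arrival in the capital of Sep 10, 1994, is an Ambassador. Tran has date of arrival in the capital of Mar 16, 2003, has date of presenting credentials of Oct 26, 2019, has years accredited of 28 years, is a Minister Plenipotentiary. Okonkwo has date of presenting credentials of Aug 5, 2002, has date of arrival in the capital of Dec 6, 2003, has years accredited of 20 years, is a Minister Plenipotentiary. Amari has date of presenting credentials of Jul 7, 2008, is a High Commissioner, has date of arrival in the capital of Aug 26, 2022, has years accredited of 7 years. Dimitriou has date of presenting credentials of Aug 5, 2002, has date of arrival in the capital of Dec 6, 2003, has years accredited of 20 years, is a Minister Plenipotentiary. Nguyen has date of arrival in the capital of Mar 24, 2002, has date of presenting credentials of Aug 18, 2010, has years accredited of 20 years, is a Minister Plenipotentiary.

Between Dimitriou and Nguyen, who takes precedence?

By class of mission: Saleh (Ambassador); then Amari (High Commissioner); then Dimitriou, Okonkwo, Nguyen and Tran (Minister Plenipotentiary).
Among Dimitriou, Okonkwo, Nguyen and Tran, by years accredited (lower first): Dimitriou, Okonkwo and Nguyen (20 years) before Tran (28 years).
Among Dimitriou, Okonkwo and Nguyen, by date of presenting credentials (earlier first): Dimitriou and Okonkwo (Aug 5, 2002) before Nguyen (Aug 18, 2010).
Dimitriou and Okonkwo both have date of arrival in the capital Dec 6, 2003, so the next rule applies.
Among Dimitriou and Okonkwo, alphabetically by surname: Dimitriou before Okonkwo.
So Dimitriou takes precedence.

Dimitriou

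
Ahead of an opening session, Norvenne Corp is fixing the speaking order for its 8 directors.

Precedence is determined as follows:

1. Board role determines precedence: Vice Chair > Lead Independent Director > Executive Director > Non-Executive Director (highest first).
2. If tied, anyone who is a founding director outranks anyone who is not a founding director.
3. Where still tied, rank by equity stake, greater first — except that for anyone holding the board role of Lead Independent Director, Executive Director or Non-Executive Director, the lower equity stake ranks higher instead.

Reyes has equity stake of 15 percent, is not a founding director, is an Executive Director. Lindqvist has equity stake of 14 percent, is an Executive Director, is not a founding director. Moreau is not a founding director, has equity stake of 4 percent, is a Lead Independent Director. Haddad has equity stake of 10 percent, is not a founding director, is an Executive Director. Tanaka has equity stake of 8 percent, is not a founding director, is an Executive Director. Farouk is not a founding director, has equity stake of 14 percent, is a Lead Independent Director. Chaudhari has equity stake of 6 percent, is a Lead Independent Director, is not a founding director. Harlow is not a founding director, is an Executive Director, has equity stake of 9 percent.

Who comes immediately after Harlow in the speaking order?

By board role: Moreau, Chaudhari and Farouk (Lead Independent Director); then Tanaka, Harlow, Haddad, Lindqvist and Reyes (Executive Director).
Moreau, Chaudhari and Farouk are each not a founding director, so the next rule applies.
Among Moreau, Chaudhari and Farouk, by equity stake (lower first) (reversed rule for this group): Moreau (4 percent) before Chaudhari (6 percent) before Farouk (14 percent).
Tanaka, Harlow, Haddad, Lindqvist and Reyes are each not a founding director, so the next rule applies.
Among Tanaka, Harlow, Haddad, Lindqvist and Reyes, by equity stake (lower first) (reversed rule for this group): Tanaka (8 percent) before Harlow (9 percent) before Haddad (10 percent) before Lindqvist (14 percent) before Reyes (15 percent).
Order: Moreau, Chaudhari, Farouk, Tanaka, Harlow, Haddad, Lindqvist, Reyes.

Haddad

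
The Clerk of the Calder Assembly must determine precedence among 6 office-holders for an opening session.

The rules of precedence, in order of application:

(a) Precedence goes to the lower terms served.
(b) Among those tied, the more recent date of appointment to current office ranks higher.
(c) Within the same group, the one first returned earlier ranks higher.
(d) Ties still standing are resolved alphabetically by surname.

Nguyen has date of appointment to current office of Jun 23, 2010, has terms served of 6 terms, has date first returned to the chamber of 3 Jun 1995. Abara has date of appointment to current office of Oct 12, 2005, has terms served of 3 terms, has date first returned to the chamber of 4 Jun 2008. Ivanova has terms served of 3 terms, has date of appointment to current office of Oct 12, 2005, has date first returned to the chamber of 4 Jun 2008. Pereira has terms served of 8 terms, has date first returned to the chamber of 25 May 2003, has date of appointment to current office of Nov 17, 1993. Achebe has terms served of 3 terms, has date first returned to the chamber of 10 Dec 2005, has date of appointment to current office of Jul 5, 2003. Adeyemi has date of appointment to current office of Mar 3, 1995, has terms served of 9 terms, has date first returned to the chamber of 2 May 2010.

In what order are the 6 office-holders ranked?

Abara, Ivanova, Achebe, Nguyen, Pereira, Adeyemi

By terms served (lower first): Abara, Ivanova and Achebe (each 3 terms); then Nguyen (6 terms); then Pereira (8 terms); then Adeyemi (9 terms).
Among Abara, Ivanova and Achebe, by date of appointment to current office (later first): Abara and Ivanova (Oct 12, 2005) before Achebe (Jul 5, 2003).
Abara and Ivanova both have date first returned to the chamber 4 Jun 2008, so the next rule applies.
Among Abara and Ivanova, alphabetically by surname: Abara before Ivanova.
Full order: Abara, Ivanova, Achebe, Nguyen, Pereira, Adeyemi.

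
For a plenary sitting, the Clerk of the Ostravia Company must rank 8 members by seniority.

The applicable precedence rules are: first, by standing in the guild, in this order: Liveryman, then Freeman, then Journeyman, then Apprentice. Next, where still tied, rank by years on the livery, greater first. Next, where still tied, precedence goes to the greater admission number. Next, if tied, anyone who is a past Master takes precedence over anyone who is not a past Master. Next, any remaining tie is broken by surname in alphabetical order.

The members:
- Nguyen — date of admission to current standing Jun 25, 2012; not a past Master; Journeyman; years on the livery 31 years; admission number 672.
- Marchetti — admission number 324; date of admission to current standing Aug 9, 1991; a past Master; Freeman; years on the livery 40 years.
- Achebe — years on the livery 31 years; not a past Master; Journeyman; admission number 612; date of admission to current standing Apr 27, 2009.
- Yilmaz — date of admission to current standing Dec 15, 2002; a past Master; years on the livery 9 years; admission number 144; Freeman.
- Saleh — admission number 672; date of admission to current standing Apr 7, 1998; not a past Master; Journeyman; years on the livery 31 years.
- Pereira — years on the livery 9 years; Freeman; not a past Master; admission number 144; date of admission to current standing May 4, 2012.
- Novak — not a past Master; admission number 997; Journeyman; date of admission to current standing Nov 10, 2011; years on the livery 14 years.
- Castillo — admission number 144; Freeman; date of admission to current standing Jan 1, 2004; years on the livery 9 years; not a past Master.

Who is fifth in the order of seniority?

Nguyen

By standing in the guild: Marchetti, Yilmaz, Castillo and Pereira (Freeman); then Nguyen, Saleh, Achebe and Novak (Journeyman).
Among Marchetti, Yilmaz, Castillo and Pereira, by years on the livery (higher first): Marchetti (40 years) before Yilmaz, Castillo and Pereira (9 years).
Yilmaz, Castillo and Pereira all have admission number 144, so the next rule applies.
Among Yilmaz, Castillo and Pereira, a past Master before not a past Master: Yilmaz (a past Master) before Castillo and Pereira (not a past Master).
Among Castillo and Pereira, alphabetically by surname: Castillo before Pereira.
Among Nguyen, Saleh, Achebe and Novak, by years on the livery (higher first): Nguyen, Saleh and Achebe (31 years) before Novak (14 years).
Among Nguyen, Saleh and Achebe, by admission number (higher first): Nguyen and Saleh (672) before Achebe (612).
Nguyen and Saleh are each not a past Master, so the next rule applies.
Among Nguyen and Saleh, alphabetically by surname: Nguyen before Saleh.
Order: Marchetti, Yilmaz, Castillo, Pereira, Nguyen, Saleh, Achebe, Novak.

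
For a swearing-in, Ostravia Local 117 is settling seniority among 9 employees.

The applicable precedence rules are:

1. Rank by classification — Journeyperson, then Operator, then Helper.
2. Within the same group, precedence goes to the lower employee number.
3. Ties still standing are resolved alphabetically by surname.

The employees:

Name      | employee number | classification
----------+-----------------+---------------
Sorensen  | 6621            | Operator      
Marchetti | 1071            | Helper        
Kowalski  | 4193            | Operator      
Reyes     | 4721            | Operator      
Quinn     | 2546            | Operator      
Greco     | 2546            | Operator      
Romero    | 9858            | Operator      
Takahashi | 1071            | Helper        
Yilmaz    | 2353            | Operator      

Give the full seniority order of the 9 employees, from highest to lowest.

Yilmaz, Greco, Quinn, Kowalski, Reyes, Sorensen, Romero, Marchetti, Takahashi

By classification: Yilmaz, Greco, Quinn, Kowalski, Reyes, Sorensen and Romero (Operator); then Marchetti and Takahashi (Helper).
Among Yilmaz, Greco, Quinn, Kowalski, Reyes, Sorensen and Romero, by employee number (lower first): Yilmaz (2353) before Greco and Quinn (2546) before Kowalski (4193) before Reyes (4721) before Sorensen (6621) before Romero (9858).
Among Greco and Quinn, alphabetically by surname: Greco before Quinn.
Marchetti and Takahashi both have employee number 1071, so the next rule applies.
Among Marchetti and Takahashi, alphabetically by surname: Marchetti before Takahashi.
Full order: Yilmaz, Greco, Quinn, Kowalski, Reyes, Sorensen, Romero, Marchetti, Takahashi.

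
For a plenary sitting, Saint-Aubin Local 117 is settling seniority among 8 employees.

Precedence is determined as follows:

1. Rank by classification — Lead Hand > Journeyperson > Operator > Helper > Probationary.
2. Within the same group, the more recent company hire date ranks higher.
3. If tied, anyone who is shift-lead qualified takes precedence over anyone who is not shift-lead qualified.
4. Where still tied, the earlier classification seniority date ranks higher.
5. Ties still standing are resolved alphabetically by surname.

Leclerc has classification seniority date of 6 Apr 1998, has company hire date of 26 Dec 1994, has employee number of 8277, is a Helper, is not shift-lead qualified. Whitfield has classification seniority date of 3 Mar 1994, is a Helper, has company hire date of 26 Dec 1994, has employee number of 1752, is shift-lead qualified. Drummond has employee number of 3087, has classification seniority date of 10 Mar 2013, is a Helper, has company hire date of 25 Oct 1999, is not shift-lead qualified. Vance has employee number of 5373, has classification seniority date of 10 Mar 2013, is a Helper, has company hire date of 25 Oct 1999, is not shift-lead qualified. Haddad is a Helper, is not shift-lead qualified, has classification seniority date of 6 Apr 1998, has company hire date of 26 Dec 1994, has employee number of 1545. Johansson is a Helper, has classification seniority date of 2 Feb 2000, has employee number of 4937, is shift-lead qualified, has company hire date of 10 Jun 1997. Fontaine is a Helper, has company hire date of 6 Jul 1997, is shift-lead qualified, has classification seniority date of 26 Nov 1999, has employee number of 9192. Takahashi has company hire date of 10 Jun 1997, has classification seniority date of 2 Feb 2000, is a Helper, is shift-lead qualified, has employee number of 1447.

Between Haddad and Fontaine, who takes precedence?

Fontaine

By classification: Drummond, Vance, Fontaine, Johansson, Takahashi, Whitfield, Haddad and Leclerc (Helper).
Among Drummond, Vance, Fontaine, Johansson, Takahashi, Whitfield, Haddad and Leclerc, by company hire date (later first): Drummond and Vance (25 Oct 1999) before Fontaine (6 Jul 1997) before Johansson and Takahashi (10 Jun 1997) before Whitfield, Haddad and Leclerc (26 Dec 1994).
Drummond and Vance are each not shift-lead qualified, so the next rule applies.
Drummond and Vance both have classification seniority date 10 Mar 2013, so the next rule applies.
Among Drummond and Vance, alphabetically by surname: Drummond before Vance.
Johansson and Takahashi are each shift-lead qualified, so the next rule applies.
Johansson and Takahashi both have classification seniority date 2 Feb 2000, so the next rule applies.
Among Johansson and Takahashi, alphabetically by surname: Johansson before Takahashi.
Among Whitfield, Haddad and Leclerc, shift-lead qualified before not shift-lead qualified: Whitfield (shift-lead qualified) before Haddad and Leclerc (not shift-lead qualified).
Haddad and Leclerc both have classification seniority date 6 Apr 1998, so the next rule applies.
Among Haddad and Leclerc, alphabetically by surname: Haddad before Leclerc.
So Fontaine takes precedence.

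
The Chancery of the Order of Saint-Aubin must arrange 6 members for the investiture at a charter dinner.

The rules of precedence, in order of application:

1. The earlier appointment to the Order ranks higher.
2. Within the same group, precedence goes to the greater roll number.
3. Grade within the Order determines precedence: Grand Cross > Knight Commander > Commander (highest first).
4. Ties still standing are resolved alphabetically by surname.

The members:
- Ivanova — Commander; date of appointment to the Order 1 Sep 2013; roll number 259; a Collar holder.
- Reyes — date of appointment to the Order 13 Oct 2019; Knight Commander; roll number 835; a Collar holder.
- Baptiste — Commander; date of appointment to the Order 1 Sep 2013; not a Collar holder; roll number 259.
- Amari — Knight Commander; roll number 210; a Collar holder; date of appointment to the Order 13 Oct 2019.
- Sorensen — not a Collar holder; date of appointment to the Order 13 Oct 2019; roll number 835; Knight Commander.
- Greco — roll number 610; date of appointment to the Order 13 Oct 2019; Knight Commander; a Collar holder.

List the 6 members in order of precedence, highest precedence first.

Baptiste, Ivanova, Reyes, Sorensen, Greco, Amari

By date of appointment to the Order (earlier first): Baptiste and Ivanova (both 1 Sep 2013); then Reyes, Sorensen, Greco and Amari (each 13 Oct 2019).
Baptiste and Ivanova both have roll number 259, so the next rule applies.
Baptiste and Ivanova are each Commander, so the next rule applies.
Among Baptiste and Ivanova, alphabetically by surname: Baptiste before Ivanova.
Among Reyes, Sorensen, Greco and Amari, by roll number (higher first): Reyes and Sorensen (835) before Greco (610) before Amari (210).
Reyes and Sorensen are each Knight Commander, so the next rule applies.
Among Reyes and Sorensen, alphabetically by surname: Reyes before Sorensen.
Full order: Baptiste, Ivanova, Reyes, Sorensen, Greco, Amari.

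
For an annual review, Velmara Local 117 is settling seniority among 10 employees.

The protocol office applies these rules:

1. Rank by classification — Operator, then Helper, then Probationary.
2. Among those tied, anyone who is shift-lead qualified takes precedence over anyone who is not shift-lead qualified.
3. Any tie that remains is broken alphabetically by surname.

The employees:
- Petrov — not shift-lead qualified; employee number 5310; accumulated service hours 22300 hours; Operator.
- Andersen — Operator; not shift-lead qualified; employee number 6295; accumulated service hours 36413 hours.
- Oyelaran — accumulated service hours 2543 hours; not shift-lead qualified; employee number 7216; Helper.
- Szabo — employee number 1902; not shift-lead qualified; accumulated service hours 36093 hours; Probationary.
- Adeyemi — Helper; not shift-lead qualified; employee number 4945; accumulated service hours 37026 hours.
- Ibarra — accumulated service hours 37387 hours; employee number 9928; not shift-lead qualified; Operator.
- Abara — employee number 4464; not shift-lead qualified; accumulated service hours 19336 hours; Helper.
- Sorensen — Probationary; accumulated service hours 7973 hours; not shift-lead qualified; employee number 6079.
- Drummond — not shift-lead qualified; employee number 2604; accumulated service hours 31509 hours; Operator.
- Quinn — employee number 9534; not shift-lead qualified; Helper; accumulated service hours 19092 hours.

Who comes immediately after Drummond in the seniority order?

Ibarra

By classification: Andersen, Drummond, Ibarra and Petrov (Operator); then Abara, Adeyemi, Oyelaran and Quinn (Helper); then Sorensen and Szabo (Probationary).
Andersen, Drummond, Ibarra and Petrov are each not shift-lead qualified, so the next rule applies.
Among Andersen, Drummond, Ibarra and Petrov, alphabetically by surname: Andersen before Drummond before Ibarra before Petrov.
Abara, Adeyemi, Oyelaran and Quinn are each not shift-lead qualified, so the next rule applies.
Among Abara, Adeyemi, Oyelaran and Quinn, alphabetically by surname: Abara before Adeyemi before Oyelaran before Quinn.
Sorensen and Szabo are each not shift-lead qualified, so the next rule applies.
Among Sorensen and Szabo, alphabetically by surname: Sorensen before Szabo.
Order: Andersen, Drummond, Ibarra, Petrov, Abara, Adeyemi, Oyelaran, Quinn, Sorensen, Szabo.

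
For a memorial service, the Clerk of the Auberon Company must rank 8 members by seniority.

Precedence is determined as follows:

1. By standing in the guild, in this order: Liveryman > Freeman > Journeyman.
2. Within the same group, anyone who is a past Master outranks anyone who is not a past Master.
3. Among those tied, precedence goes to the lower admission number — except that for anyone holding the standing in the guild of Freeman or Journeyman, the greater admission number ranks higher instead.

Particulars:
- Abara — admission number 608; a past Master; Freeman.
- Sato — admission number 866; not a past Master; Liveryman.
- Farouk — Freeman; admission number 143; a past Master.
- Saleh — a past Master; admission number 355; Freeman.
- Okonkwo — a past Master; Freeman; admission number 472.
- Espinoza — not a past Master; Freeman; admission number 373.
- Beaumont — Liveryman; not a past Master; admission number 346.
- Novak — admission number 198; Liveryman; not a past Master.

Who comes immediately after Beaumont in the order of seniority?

By standing in the guild: Novak, Beaumont and Sato (Liveryman); then Abara, Okonkwo, Saleh, Farouk and Espinoza (Freeman).
Novak, Beaumont and Sato are each not a past Master, so the next rule applies.
Among Novak, Beaumont and Sato, by admission number (lower first): Novak (198) before Beaumont (346) before Sato (866).
Among Abara, Okonkwo, Saleh, Farouk and Espinoza, a past Master before not a past Master: Abara, Okonkwo, Saleh and Farouk (a past Master) before Espinoza (not a past Master).
Among Abara, Okonkwo, Saleh and Farouk, by admission number (higher first) (reversed rule for this group): Abara (608) before Okonkwo (472) before Saleh (355) before Farouk (143).
Order: Novak, Beaumont, Sato, Abara, Okonkwo, Saleh, Farouk, Espinoza.

Sato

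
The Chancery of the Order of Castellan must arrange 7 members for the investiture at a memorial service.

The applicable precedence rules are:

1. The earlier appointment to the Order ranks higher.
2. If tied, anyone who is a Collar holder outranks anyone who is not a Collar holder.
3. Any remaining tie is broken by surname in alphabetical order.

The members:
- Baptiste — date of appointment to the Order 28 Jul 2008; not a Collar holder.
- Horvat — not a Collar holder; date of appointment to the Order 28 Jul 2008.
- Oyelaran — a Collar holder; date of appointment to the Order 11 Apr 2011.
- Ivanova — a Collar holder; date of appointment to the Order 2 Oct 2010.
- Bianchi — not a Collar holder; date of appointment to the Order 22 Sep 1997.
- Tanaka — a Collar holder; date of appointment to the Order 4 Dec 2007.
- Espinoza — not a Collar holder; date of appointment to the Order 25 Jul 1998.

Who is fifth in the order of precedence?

By date of appointment to the Order (earlier first): Bianchi (22 Sep 1997); then Espinoza (25 Jul 1998); then Tanaka (4 Dec 2007); then Baptiste and Horvat (both 28 Jul 2008); then Ivanova (2 Oct 2010); then Oyelaran (11 Apr 2011).
Baptiste and Horvat are each not a Collar holder, so the next rule applies.
Among Baptiste and Horvat, alphabetically by surname: Baptiste before Horvat.
Order: Bianchi, Espinoza, Tanaka, Baptiste, Horvat, Ivanova, Oyelaran.

Horvat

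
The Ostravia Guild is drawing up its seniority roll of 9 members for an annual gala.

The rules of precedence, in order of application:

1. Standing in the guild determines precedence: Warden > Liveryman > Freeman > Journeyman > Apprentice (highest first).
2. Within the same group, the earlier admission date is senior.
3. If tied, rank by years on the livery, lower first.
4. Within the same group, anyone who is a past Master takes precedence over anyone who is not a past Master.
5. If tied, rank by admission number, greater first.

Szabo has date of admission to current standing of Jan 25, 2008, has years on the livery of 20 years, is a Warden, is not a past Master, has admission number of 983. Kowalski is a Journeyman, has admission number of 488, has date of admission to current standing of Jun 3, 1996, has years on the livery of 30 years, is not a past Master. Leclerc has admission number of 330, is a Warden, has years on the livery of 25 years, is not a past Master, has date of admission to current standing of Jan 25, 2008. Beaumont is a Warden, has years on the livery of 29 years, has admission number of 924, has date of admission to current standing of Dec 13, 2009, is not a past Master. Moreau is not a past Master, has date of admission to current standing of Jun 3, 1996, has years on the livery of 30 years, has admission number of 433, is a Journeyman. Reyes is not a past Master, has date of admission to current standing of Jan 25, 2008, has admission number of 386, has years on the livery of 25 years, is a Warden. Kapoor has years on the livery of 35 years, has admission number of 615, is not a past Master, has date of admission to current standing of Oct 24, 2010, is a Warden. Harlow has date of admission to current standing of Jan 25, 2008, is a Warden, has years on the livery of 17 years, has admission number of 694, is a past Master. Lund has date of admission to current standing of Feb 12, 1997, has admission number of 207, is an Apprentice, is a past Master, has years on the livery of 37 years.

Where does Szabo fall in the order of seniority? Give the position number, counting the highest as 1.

2

By standing in the guild: Harlow, Szabo, Reyes, Leclerc, Beaumont and Kapoor (Warden); then Kowalski and Moreau (Journeyman); then Lund (Apprentice).
Among Harlow, Szabo, Reyes, Leclerc, Beaumont and Kapoor, by date of admission to current standing (earlier first): Harlow, Szabo, Reyes and Leclerc (Jan 25, 2008) before Beaumont (Dec 13, 2009) before Kapoor (Oct 24, 2010).
Among Harlow, Szabo, Reyes and Leclerc, by years on the livery (lower first): Harlow (17 years) before Szabo (20 years) before Reyes and Leclerc (25 years).
Reyes and Leclerc are each not a past Master, so the next rule applies.
Among Reyes and Leclerc, by admission number (higher first): Reyes (386) before Leclerc (330).
Kowalski and Moreau both have date of admission to current standing Jun 3, 1996, so the next rule applies.
Kowalski and Moreau both have years on the livery 30 years, so the next rule applies.
Kowalski and Moreau are each not a past Master, so the next rule applies.
Among Kowalski and Moreau, by admission number (higher first): Kowalski (488) before Moreau (433).
Order: Harlow, Szabo, Reyes, Leclerc, Beaumont, Kapoor, Kowalski, Moreau, Lund. So position 2.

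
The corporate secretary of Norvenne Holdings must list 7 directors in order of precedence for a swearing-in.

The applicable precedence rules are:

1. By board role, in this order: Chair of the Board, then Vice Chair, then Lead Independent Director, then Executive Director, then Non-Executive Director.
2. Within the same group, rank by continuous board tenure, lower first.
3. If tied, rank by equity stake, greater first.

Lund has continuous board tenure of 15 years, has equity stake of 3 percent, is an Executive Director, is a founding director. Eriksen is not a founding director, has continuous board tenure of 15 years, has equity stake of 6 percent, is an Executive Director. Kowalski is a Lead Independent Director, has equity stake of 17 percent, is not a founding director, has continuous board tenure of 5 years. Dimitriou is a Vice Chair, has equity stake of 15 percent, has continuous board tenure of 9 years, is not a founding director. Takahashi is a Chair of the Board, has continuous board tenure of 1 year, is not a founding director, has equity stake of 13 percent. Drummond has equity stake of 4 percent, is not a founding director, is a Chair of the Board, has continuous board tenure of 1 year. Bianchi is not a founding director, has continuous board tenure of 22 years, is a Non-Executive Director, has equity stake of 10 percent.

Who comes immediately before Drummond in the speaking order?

By board role: Takahashi and Drummond (Chair of the Board); then Dimitriou (Vice Chair); then Kowalski (Lead Independent Director); then Eriksen and Lund (Executive Director); then Bianchi (Non-Executive Director).
Takahashi and Drummond both have continuous board tenure 1 year, so the next rule applies.
Among Takahashi and Drummond, by equity stake (higher first): Takahashi (13 percent) before Drummond (4 percent).
Eriksen and Lund both have continuous board tenure 15 years, so the next rule applies.
Among Eriksen and Lund, by equity stake (higher first): Eriksen (6 percent) before Lund (3 percent).
Order: Takahashi, Drummond, Dimitriou, Kowalski, Eriksen, Lund, Bianchi.

Takahashi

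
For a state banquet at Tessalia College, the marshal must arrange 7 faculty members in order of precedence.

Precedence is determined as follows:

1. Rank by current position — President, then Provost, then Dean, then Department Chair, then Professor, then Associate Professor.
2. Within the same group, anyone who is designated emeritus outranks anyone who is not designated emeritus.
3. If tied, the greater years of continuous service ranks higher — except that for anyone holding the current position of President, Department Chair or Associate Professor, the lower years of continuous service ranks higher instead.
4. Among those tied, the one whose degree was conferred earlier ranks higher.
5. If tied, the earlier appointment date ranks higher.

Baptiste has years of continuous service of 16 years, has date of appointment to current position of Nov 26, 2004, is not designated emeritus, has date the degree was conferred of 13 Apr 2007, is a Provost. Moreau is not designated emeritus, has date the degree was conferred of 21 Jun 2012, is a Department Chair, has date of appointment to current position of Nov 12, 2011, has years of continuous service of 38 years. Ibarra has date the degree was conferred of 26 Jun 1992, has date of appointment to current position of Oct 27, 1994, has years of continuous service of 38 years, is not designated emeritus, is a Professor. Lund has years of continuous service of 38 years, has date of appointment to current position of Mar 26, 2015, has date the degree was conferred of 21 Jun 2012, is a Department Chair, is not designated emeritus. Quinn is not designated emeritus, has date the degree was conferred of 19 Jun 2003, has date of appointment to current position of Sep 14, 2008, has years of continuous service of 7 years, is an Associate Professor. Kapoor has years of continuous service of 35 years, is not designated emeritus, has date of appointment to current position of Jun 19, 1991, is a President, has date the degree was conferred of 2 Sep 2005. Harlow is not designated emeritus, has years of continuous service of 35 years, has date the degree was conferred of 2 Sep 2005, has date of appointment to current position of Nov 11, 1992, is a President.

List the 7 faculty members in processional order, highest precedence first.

By current position: Kapoor and Harlow (President); then Baptiste (Provost); then Moreau and Lund (Department Chair); then Ibarra (Professor); then Quinn (Associate Professor).
Kapoor and Harlow are each not designated emeritus, so the next rule applies.
Kapoor and Harlow both have years of continuous service 35 years, so the next rule applies.
Kapoor and Harlow both have date the degree was conferred 2 Sep 2005, so the next rule applies.
Among Kapoor and Harlow, by date of appointment to current position (earlier first): Kapoor (Jun 19, 1991) before Harlow (Nov 11, 1992).
Moreau and Lund are each not designated emeritus, so the next rule applies.
Moreau and Lund both have years of continuous service 38 years, so the next rule applies.
Moreau and Lund both have date the degree was conferred 21 Jun 2012, so the next rule applies.
Among Moreau and Lund, by date of appointment to current position (earlier first): Moreau (Nov 12, 2011) before Lund (Mar 26, 2015).
Full order: Kapoor, Harlow, Baptiste, Moreau, Lund, Ibarra, Quinn.

Kapoor, Harlow, Baptiste, Moreau, Lund, Ibarra, Quinn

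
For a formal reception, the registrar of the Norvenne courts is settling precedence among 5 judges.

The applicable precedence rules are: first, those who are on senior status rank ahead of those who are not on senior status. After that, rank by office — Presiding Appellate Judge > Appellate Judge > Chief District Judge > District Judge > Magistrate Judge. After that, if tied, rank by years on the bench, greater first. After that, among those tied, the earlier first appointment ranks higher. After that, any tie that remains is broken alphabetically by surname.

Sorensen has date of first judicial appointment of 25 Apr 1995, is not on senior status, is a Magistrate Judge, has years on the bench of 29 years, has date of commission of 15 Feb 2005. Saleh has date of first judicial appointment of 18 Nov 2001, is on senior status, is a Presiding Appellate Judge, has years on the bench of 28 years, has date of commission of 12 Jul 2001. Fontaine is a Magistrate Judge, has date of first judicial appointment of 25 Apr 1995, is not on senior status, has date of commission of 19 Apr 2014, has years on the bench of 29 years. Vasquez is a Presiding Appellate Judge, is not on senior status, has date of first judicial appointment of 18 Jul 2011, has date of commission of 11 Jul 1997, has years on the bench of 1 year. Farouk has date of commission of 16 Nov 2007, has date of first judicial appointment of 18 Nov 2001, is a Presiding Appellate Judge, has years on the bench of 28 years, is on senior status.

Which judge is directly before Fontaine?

Vasquez

By the first rule: Farouk and Saleh (both on senior status); then Vasquez, Fontaine and Sorensen (each not on senior status).
Farouk and Saleh are each Presiding Appellate Judge, so the next rule applies.
Farouk and Saleh both have years on the bench 28 years, so the next rule applies.
Farouk and Saleh both have date of first judicial appointment 18 Nov 2001, so the next rule applies.
Among Farouk and Saleh, alphabetically by surname: Farouk before Saleh.
Among Vasquez, Fontaine and Sorensen, by office: Vasquez (Presiding Appellate Judge) before Fontaine and Sorensen (Magistrate Judge).
Fontaine and Sorensen both have years on the bench 29 years, so the next rule applies.
Fontaine and Sorensen both have date of first judicial appointment 25 Apr 1995, so the next rule applies.
Among Fontaine and Sorensen, alphabetically by surname: Fontaine before Sorensen.
Order: Farouk, Saleh, Vasquez, Fontaine, Sorensen.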